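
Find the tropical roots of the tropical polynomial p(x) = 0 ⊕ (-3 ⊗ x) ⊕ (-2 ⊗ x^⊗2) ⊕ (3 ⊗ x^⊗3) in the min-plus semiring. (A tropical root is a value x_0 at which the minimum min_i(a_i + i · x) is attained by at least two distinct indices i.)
Roots: {-5, -1, 3}

Each tropical root is a break point of the lower envelope of the lines y = a_i + i · x (there are 4 lines, with slopes 0, 1, ..., 3). Only the lines that attain the minimum somewhere contribute to roots; other lines are dominated. Here the surviving (envelope) indices are i = 3, i = 2, i = 1, i = 0.
Intersections between consecutive envelope lines give the roots: for adjacent envelope indices i < j the intersection is x = (a_i − a_j) / (j − i). Reading off the sorted break points: {-5, -1, 3}.
Verification: at each break x_0, at least two indices attain the minimum of min_i(a_i + i · x_0).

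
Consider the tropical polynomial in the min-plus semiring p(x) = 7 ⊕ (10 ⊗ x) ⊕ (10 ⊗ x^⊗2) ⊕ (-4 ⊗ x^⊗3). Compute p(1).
p(1) = -1

A tropical monomial a ⊗ x^⊗i evaluates to a + i · x. Evaluating each term at x = 1:
  Term 0 contributes 7 + 0 · 1 = 7
  Term 1 contributes 10 + 1 · 1 = 11
  Term 2 contributes 10 + 2 · 1 = 12
  Term 3 contributes -4 + 3 · 1 = -1
p(1) = ⊕ of these = min[7, 11, 12, -1] = -1.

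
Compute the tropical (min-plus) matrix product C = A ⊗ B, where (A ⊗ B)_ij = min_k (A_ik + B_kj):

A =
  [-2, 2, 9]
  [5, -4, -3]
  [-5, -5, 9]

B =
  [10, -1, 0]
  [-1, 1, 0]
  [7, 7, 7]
A ⊗ B =
  [1, -3, -2]
  [-5, -3, -4]
  [-6, -6, -5]

Apply the min-plus product entry-by-entry:
  C[0][0] = min over k of (A[0][0] + B[0][0] = -2 + 10 = 8, A[0][1] + B[1][0] = 2 + -1 = 1, A[0][2] + B[2][0] = 9 + 7 = 16) = 1 (attained at k = 1)
  C[0][1] = min over k of (A[0][0] + B[0][1] = -2 + -1 = -3, A[0][1] + B[1][1] = 2 + 1 = 3, A[0][2] + B[2][1] = 9 + 7 = 16) = -3 (attained at k = 0)
  C[0][2] = min over k of (A[0][0] + B[0][2] = -2 + 0 = -2, A[0][1] + B[1][2] = 2 + 0 = 2, A[0][2] + B[2][2] = 9 + 7 = 16) = -2 (attained at k = 0)
  C[1][0] = min over k of (A[1][0] + B[0][0] = 5 + 10 = 15, A[1][1] + B[1][0] = -4 + -1 = -5, A[1][2] + B[2][0] = -3 + 7 = 4) = -5 (attained at k = 1)
  C[1][1] = min over k of (A[1][0] + B[0][1] = 5 + -1 = 4, A[1][1] + B[1][1] = -4 + 1 = -3, A[1][2] + B[2][1] = -3 + 7 = 4) = -3 (attained at k = 1)
  C[1][2] = min over k of (A[1][0] + B[0][2] = 5 + 0 = 5, A[1][1] + B[1][2] = -4 + 0 = -4, A[1][2] + B[2][2] = -3 + 7 = 4) = -4 (attained at k = 1)
  C[2][0] = min over k of (A[2][0] + B[0][0] = -5 + 10 = 5, A[2][1] + B[1][0] = -5 + -1 = -6, A[2][2] + B[2][0] = 9 + 7 = 16) = -6 (attained at k = 1)
  C[2][1] = min over k of (A[2][0] + B[0][1] = -5 + -1 = -6, A[2][1] + B[1][1] = -5 + 1 = -4, A[2][2] + B[2][1] = 9 + 7 = 16) = -6 (attained at k = 0)
  C[2][2] = min over k of (A[2][0] + B[0][2] = -5 + 0 = -5, A[2][1] + B[1][2] = -5 + 0 = -5, A[2][2] + B[2][2] = 9 + 7 = 16) = -5 (attained at k = 0)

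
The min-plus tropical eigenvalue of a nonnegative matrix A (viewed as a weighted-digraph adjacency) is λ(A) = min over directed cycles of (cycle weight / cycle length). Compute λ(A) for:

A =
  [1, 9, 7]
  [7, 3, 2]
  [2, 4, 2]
λ(A) = 1

Enumerate directed cycles and compute their means (weight / length). Sample:
  cycle 0 → 0: weight = 1, length = 1, mean = 1/1 ≈ 1.000
  cycle 1 → 1: weight = 3, length = 1, mean = 3/1 ≈ 3.000
  cycle 2 → 2: weight = 2, length = 1, mean = 2/1 ≈ 2.000
  cycle 0 → 1 → 0: weight = 16, length = 2, mean = 16/2 ≈ 8.000
  cycle 0 → 2 → 0: weight = 9, length = 2, mean = 9/2 ≈ 4.500
  cycle 1 → 0 → 1: weight = 16, length = 2, mean = 16/2 ≈ 8.000
Minimum mean = 1.000, attained e.g. along the cycle 0 → 0 with weight 1 and length 1. So λ(A) = 1/1 = 1.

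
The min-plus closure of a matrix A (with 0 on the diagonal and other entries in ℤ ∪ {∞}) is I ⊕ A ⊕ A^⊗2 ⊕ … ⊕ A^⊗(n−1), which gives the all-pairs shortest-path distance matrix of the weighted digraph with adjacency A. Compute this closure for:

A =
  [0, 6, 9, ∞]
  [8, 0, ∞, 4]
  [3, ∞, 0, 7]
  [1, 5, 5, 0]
Closure =
  [0, 6, 9, 10]
  [5, 0, 9, 4]
  [3, 9, 0, 7]
  [1, 5, 5, 0]

This is the Floyd-Warshall all-pairs shortest-path computation. For each intermediate vertex k = 0, 1, …, 3, update dist[i][j] ← min(dist[i][j], dist[i][k] + dist[k][j]). The final matrix gives, for each (i, j), the minimum total weight of any directed path from i to j (possibly empty when i = j).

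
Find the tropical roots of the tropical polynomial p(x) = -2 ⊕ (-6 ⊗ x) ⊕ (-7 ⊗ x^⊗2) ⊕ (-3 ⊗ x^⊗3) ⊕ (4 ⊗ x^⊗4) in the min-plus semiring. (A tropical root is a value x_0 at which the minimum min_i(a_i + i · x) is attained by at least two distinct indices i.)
Roots: {-7, -4, 1, 4}

Each tropical root is a break point of the lower envelope of the lines y = a_i + i · x (there are 5 lines, with slopes 0, 1, ..., 4). Only the lines that attain the minimum somewhere contribute to roots; other lines are dominated. Here the surviving (envelope) indices are i = 4, i = 3, i = 2, i = 1, i = 0.
Intersections between consecutive envelope lines give the roots: for adjacent envelope indices i < j the intersection is x = (a_i − a_j) / (j − i). Reading off the sorted break points: {-7, -4, 1, 4}.
Verification: at each break x_0, at least two indices attain the minimum of min_i(a_i + i · x_0).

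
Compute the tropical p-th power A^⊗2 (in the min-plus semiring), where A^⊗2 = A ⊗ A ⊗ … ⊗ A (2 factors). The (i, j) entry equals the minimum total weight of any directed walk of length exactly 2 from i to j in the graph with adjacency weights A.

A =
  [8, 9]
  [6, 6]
A^⊗2 =
  [15, 15]
  [12, 12]

Each entry (A^⊗2)_ij equals the minimum over all length-2 walks i = v_0 → v_1 → … → v_2 = j of Σ_t A[v_t][v_{t+1}]. For example, for (i, j) = (0, 1) we minimise over 2 possible intermediate vertex sequences; the minimum is 15, attained along the walk 0 → 1 → 1.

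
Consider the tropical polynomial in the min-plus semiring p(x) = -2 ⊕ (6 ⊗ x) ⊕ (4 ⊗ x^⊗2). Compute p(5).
p(5) = -2

A tropical monomial a ⊗ x^⊗i evaluates to a + i · x. Evaluating each term at x = 5:
  Term 0 contributes -2 + 0 · 5 = -2
  Term 1 contributes 6 + 1 · 5 = 11
  Term 2 contributes 4 + 2 · 5 = 14
p(5) = ⊕ of these = min[-2, 11, 14] = -2.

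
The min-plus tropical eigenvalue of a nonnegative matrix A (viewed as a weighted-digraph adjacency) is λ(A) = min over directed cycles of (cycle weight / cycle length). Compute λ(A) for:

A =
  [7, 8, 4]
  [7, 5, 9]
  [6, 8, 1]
λ(A) = 1

Enumerate directed cycles and compute their means (weight / length). Sample:
  cycle 0 → 0: weight = 7, length = 1, mean = 7/1 ≈ 7.000
  cycle 1 → 1: weight = 5, length = 1, mean = 5/1 ≈ 5.000
  cycle 2 → 2: weight = 1, length = 1, mean = 1/1 ≈ 1.000
  cycle 0 → 1 → 0: weight = 15, length = 2, mean = 15/2 ≈ 7.500
  cycle 0 → 2 → 0: weight = 10, length = 2, mean = 10/2 ≈ 5.000
  cycle 1 → 0 → 1: weight = 15, length = 2, mean = 15/2 ≈ 7.500
Minimum mean = 1.000, attained e.g. along the cycle 2 → 2 with weight 1 and length 1. So λ(A) = 1/1 = 1.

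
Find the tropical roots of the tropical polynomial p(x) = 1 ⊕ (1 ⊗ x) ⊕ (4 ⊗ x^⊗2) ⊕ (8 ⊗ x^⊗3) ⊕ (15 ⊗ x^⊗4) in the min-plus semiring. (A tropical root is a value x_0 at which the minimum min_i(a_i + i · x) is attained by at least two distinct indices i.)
Roots: {-7, -4, -3, 0}

Each tropical root is a break point of the lower envelope of the lines y = a_i + i · x (there are 5 lines, with slopes 0, 1, ..., 4). Only the lines that attain the minimum somewhere contribute to roots; other lines are dominated. Here the surviving (envelope) indices are i = 4, i = 3, i = 2, i = 1, i = 0.
Intersections between consecutive envelope lines give the roots: for adjacent envelope indices i < j the intersection is x = (a_i − a_j) / (j − i). Reading off the sorted break points: {-7, -4, -3, 0}.
Verification: at each break x_0, at least two indices attain the minimum of min_i(a_i + i · x_0).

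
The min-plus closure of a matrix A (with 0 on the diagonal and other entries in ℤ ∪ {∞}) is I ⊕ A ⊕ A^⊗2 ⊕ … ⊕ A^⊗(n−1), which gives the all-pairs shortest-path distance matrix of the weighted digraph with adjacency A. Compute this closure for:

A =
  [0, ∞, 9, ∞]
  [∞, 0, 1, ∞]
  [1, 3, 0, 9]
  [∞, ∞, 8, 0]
Closure =
  [0, 12, 9, 18]
  [2, 0, 1, 10]
  [1, 3, 0, 9]
  [9, 11, 8, 0]

This is the Floyd-Warshall all-pairs shortest-path computation. For each intermediate vertex k = 0, 1, …, 3, update dist[i][j] ← min(dist[i][j], dist[i][k] + dist[k][j]). The final matrix gives, for each (i, j), the minimum total weight of any directed path from i to j (possibly empty when i = j).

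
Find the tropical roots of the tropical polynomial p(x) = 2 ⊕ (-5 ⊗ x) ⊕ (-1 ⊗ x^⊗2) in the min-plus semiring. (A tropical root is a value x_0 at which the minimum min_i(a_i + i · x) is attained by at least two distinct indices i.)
Roots: {-4, 7}

Each tropical root is a break point of the lower envelope of the lines y = a_i + i · x (there are 3 lines, with slopes 0, 1, ..., 2). Only the lines that attain the minimum somewhere contribute to roots; other lines are dominated. Here the surviving (envelope) indices are i = 2, i = 1, i = 0.
Intersections between consecutive envelope lines give the roots: for adjacent envelope indices i < j the intersection is x = (a_i − a_j) / (j − i). Reading off the sorted break points: {-4, 7}.
Verification: at each break x_0, at least two indices attain the minimum of min_i(a_i + i · x_0).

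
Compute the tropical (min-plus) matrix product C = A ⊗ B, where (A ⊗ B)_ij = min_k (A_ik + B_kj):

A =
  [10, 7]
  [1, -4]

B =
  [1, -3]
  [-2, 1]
A ⊗ B =
  [5, 7]
  [-6, -3]

Apply the min-plus product entry-by-entry:
  C[0][0] = min over k of (A[0][0] + B[0][0] = 10 + 1 = 11, A[0][1] + B[1][0] = 7 + -2 = 5) = 5 (attained at k = 1)
  C[0][1] = min over k of (A[0][0] + B[0][1] = 10 + -3 = 7, A[0][1] + B[1][1] = 7 + 1 = 8) = 7 (attained at k = 0)
  C[1][0] = min over k of (A[1][0] + B[0][0] = 1 + 1 = 2, A[1][1] + B[1][0] = -4 + -2 = -6) = -6 (attained at k = 1)
  C[1][1] = min over k of (A[1][0] + B[0][1] = 1 + -3 = -2, A[1][1] + B[1][1] = -4 + 1 = -3) = -3 (attained at k = 1)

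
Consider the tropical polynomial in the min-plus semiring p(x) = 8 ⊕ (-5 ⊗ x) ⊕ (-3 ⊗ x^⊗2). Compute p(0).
p(0) = -5

A tropical monomial a ⊗ x^⊗i evaluates to a + i · x. Evaluating each term at x = 0:
  Term 0 contributes 8 + 0 · 0 = 8
  Term 1 contributes -5 + 1 · 0 = -5
  Term 2 contributes -3 + 2 · 0 = -3
p(0) = ⊕ of these = min[8, -5, -3] = -5.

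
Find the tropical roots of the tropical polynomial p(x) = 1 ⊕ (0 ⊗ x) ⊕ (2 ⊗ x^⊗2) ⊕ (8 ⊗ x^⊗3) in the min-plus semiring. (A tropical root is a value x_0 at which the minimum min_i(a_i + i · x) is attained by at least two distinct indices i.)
Roots: {-6, -2, 1}

Each tropical root is a break point of the lower envelope of the lines y = a_i + i · x (there are 4 lines, with slopes 0, 1, ..., 3). Only the lines that attain the minimum somewhere contribute to roots; other lines are dominated. Here the surviving (envelope) indices are i = 3, i = 2, i = 1, i = 0.
Intersections between consecutive envelope lines give the roots: for adjacent envelope indices i < j the intersection is x = (a_i − a_j) / (j − i). Reading off the sorted break points: {-6, -2, 1}.
Verification: at each break x_0, at least two indices attain the minimum of min_i(a_i + i · x_0).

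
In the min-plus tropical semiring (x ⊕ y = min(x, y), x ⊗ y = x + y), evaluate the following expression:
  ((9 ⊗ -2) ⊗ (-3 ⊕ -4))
((9 ⊗ -2) ⊗ (-3 ⊕ -4)) = 3

Expand innermost to outermost. Recall ⊕ takes the minimum of its arguments and ⊗ takes their sum. Working out the expression ((9 ⊗ -2) ⊗ (-3 ⊕ -4)) gives 3.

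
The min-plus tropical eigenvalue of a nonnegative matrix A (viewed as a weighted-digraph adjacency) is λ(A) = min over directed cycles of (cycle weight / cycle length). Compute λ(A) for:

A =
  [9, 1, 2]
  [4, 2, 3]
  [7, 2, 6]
λ(A) = 2

Enumerate directed cycles and compute their means (weight / length). Sample:
  cycle 0 → 0: weight = 9, length = 1, mean = 9/1 ≈ 9.000
  cycle 1 → 1: weight = 2, length = 1, mean = 2/1 ≈ 2.000
  cycle 2 → 2: weight = 6, length = 1, mean = 6/1 ≈ 6.000
  cycle 0 → 1 → 0: weight = 5, length = 2, mean = 5/2 ≈ 2.500
  cycle 0 → 2 → 0: weight = 9, length = 2, mean = 9/2 ≈ 4.500
  cycle 1 → 0 → 1: weight = 5, length = 2, mean = 5/2 ≈ 2.500
Minimum mean = 2.000, attained e.g. along the cycle 1 → 1 with weight 2 and length 1. So λ(A) = 2/1 = 2.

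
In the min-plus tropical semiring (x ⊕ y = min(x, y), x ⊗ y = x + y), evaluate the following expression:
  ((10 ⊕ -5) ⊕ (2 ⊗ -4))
((10 ⊕ -5) ⊕ (2 ⊗ -4)) = -5

Expand innermost to outermost. Recall ⊕ takes the minimum of its arguments and ⊗ takes their sum. Working out the expression ((10 ⊕ -5) ⊕ (2 ⊗ -4)) gives -5.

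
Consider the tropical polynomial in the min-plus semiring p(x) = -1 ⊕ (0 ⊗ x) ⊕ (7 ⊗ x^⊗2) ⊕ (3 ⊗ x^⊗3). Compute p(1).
p(1) = -1

A tropical monomial a ⊗ x^⊗i evaluates to a + i · x. Evaluating each term at x = 1:
  Term 0 contributes -1 + 0 · 1 = -1
  Term 1 contributes 0 + 1 · 1 = 1
  Term 2 contributes 7 + 2 · 1 = 9
  Term 3 contributes 3 + 3 · 1 = 6
p(1) = ⊕ of these = min[-1, 1, 9, 6] = -1.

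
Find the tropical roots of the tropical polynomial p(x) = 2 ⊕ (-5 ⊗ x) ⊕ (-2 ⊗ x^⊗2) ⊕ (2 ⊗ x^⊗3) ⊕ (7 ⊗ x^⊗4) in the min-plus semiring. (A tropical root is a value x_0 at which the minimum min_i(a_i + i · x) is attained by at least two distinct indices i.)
Roots: {-5, -4, -3, 7}

Each tropical root is a break point of the lower envelope of the lines y = a_i + i · x (there are 5 lines, with slopes 0, 1, ..., 4). Only the lines that attain the minimum somewhere contribute to roots; other lines are dominated. Here the surviving (envelope) indices are i = 4, i = 3, i = 2, i = 1, i = 0.
Intersections between consecutive envelope lines give the roots: for adjacent envelope indices i < j the intersection is x = (a_i − a_j) / (j − i). Reading off the sorted break points: {-5, -4, -3, 7}.
Verification: at each break x_0, at least two indices attain the minimum of min_i(a_i + i · x_0).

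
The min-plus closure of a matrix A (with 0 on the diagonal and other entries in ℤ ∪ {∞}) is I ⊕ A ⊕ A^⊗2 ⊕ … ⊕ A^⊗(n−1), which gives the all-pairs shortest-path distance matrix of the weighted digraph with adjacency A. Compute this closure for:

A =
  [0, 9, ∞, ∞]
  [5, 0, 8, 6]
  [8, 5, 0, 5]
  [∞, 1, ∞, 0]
Closure =
  [0, 9, 17, 15]
  [5, 0, 8, 6]
  [8, 5, 0, 5]
  [6, 1, 9, 0]

This is the Floyd-Warshall all-pairs shortest-path computation. For each intermediate vertex k = 0, 1, …, 3, update dist[i][j] ← min(dist[i][j], dist[i][k] + dist[k][j]). The final matrix gives, for each (i, j), the minimum total weight of any directed path from i to j (possibly empty when i = j).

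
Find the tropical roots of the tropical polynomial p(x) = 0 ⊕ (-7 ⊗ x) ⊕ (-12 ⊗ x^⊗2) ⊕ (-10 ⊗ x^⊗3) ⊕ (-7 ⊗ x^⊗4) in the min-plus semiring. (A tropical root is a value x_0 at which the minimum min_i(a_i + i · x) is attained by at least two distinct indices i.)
Roots: {-3, -2, 5, 7}

Each tropical root is a break point of the lower envelope of the lines y = a_i + i · x (there are 5 lines, with slopes 0, 1, ..., 4). Only the lines that attain the minimum somewhere contribute to roots; other lines are dominated. Here the surviving (envelope) indices are i = 4, i = 3, i = 2, i = 1, i = 0.
Intersections between consecutive envelope lines give the roots: for adjacent envelope indices i < j the intersection is x = (a_i − a_j) / (j − i). Reading off the sorted break points: {-3, -2, 5, 7}.
Verification: at each break x_0, at least two indices attain the minimum of min_i(a_i + i · x_0).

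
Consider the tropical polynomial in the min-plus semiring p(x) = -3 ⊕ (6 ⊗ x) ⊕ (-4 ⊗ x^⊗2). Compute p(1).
p(1) = -3

A tropical monomial a ⊗ x^⊗i evaluates to a + i · x. Evaluating each term at x = 1:
  Term 0 contributes -3 + 0 · 1 = -3
  Term 1 contributes 6 + 1 · 1 = 7
  Term 2 contributes -4 + 2 · 1 = -2
p(1) = ⊕ of these = min[-3, 7, -2] = -3.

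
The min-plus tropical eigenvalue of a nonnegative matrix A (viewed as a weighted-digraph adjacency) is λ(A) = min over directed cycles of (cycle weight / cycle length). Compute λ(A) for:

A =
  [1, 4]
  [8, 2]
λ(A) = 1

Enumerate directed cycles and compute their means (weight / length). Sample:
  cycle 0 → 0: weight = 1, length = 1, mean = 1/1 ≈ 1.000
  cycle 1 → 1: weight = 2, length = 1, mean = 2/1 ≈ 2.000
  cycle 0 → 1 → 0: weight = 12, length = 2, mean = 12/2 ≈ 6.000
  cycle 1 → 0 → 1: weight = 12, length = 2, mean = 12/2 ≈ 6.000
Minimum mean = 1.000, attained e.g. along the cycle 0 → 0 with weight 1 and length 1. So λ(A) = 1/1 = 1.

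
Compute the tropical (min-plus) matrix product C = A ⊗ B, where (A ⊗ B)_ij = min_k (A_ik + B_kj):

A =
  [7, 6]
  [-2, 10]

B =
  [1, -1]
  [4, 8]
A ⊗ B =
  [8, 6]
  [-1, -3]

Apply the min-plus product entry-by-entry:
  C[0][0] = min over k of (A[0][0] + B[0][0] = 7 + 1 = 8, A[0][1] + B[1][0] = 6 + 4 = 10) = 8 (attained at k = 0)
  C[0][1] = min over k of (A[0][0] + B[0][1] = 7 + -1 = 6, A[0][1] + B[1][1] = 6 + 8 = 14) = 6 (attained at k = 0)
  C[1][0] = min over k of (A[1][0] + B[0][0] = -2 + 1 = -1, A[1][1] + B[1][0] = 10 + 4 = 14) = -1 (attained at k = 0)
  C[1][1] = min over k of (A[1][0] + B[0][1] = -2 + -1 = -3, A[1][1] + B[1][1] = 10 + 8 = 18) = -3 (attained at k = 0)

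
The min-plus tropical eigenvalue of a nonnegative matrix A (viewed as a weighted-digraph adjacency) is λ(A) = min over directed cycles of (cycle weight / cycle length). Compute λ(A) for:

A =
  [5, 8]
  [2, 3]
λ(A) = 3

Enumerate directed cycles and compute their means (weight / length). Sample:
  cycle 0 → 0: weight = 5, length = 1, mean = 5/1 ≈ 5.000
  cycle 1 → 1: weight = 3, length = 1, mean = 3/1 ≈ 3.000
  cycle 0 → 1 → 0: weight = 10, length = 2, mean = 10/2 ≈ 5.000
  cycle 1 → 0 → 1: weight = 10, length = 2, mean = 10/2 ≈ 5.000
Minimum mean = 3.000, attained e.g. along the cycle 1 → 1 with weight 3 and length 1. So λ(A) = 3/1 = 3.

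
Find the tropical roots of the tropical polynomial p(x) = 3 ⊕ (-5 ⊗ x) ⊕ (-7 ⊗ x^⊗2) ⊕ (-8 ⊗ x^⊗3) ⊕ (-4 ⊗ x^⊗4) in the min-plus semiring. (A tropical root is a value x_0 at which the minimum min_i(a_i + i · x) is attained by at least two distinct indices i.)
Roots: {-4, 1, 2, 8}

Each tropical root is a break point of the lower envelope of the lines y = a_i + i · x (there are 5 lines, with slopes 0, 1, ..., 4). Only the lines that attain the minimum somewhere contribute to roots; other lines are dominated. Here the surviving (envelope) indices are i = 4, i = 3, i = 2, i = 1, i = 0.
Intersections between consecutive envelope lines give the roots: for adjacent envelope indices i < j the intersection is x = (a_i − a_j) / (j − i). Reading off the sorted break points: {-4, 1, 2, 8}.
Verification: at each break x_0, at least two indices attain the minimum of min_i(a_i + i · x_0).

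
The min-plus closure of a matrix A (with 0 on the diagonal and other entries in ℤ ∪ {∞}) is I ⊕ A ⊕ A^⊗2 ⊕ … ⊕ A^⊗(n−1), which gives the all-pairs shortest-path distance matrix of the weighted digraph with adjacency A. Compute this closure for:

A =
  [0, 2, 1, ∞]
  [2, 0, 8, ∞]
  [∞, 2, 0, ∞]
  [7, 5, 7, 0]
Closure =
  [0, 2, 1, ∞]
  [2, 0, 3, ∞]
  [4, 2, 0, ∞]
  [7, 5, 7, 0]

This is the Floyd-Warshall all-pairs shortest-path computation. For each intermediate vertex k = 0, 1, …, 3, update dist[i][j] ← min(dist[i][j], dist[i][k] + dist[k][j]). The final matrix gives, for each (i, j), the minimum total weight of any directed path from i to j (possibly empty when i = j).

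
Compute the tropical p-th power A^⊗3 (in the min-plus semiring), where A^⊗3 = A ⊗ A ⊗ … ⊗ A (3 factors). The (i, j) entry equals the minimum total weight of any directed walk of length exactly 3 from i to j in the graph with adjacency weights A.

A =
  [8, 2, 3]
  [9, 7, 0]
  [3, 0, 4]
A^⊗3 =
  [5, 2, 3]
  [7, 4, 0]
  [3, 0, 4]

Each entry (A^⊗3)_ij equals the minimum over all length-3 walks i = v_0 → v_1 → … → v_3 = j of Σ_t A[v_t][v_{t+1}]. For example, for (i, j) = (0, 2) we minimise over 9 possible intermediate vertex sequences; the minimum is 3, attained along the walk 0 → 2 → 1 → 2.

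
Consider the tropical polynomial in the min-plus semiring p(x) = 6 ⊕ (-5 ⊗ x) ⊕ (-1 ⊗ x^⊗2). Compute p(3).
p(3) = -2

A tropical monomial a ⊗ x^⊗i evaluates to a + i · x. Evaluating each term at x = 3:
  Term 0 contributes 6 + 0 · 3 = 6
  Term 1 contributes -5 + 1 · 3 = -2
  Term 2 contributes -1 + 2 · 3 = 5
p(3) = ⊕ of these = min[6, -2, 5] = -2.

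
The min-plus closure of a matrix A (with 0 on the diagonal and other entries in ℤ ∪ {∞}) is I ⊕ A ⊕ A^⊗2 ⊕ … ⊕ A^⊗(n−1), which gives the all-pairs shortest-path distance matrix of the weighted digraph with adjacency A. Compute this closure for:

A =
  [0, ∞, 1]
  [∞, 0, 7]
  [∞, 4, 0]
Closure =
  [0, 5, 1]
  [∞, 0, 7]
  [∞, 4, 0]

This is the Floyd-Warshall all-pairs shortest-path computation. For each intermediate vertex k = 0, 1, …, 2, update dist[i][j] ← min(dist[i][j], dist[i][k] + dist[k][j]). The final matrix gives, for each (i, j), the minimum total weight of any directed path from i to j (possibly empty when i = j).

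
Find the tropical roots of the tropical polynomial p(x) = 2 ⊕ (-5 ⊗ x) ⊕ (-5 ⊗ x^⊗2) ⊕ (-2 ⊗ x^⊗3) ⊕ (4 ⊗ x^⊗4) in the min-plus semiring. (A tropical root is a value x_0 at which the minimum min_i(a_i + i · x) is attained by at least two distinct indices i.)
Roots: {-6, -3, 0, 7}

Each tropical root is a break point of the lower envelope of the lines y = a_i + i · x (there are 5 lines, with slopes 0, 1, ..., 4). Only the lines that attain the minimum somewhere contribute to roots; other lines are dominated. Here the surviving (envelope) indices are i = 4, i = 3, i = 2, i = 1, i = 0.
Intersections between consecutive envelope lines give the roots: for adjacent envelope indices i < j the intersection is x = (a_i − a_j) / (j − i). Reading off the sorted break points: {-6, -3, 0, 7}.
Verification: at each break x_0, at least two indices attain the minimum of min_i(a_i + i · x_0).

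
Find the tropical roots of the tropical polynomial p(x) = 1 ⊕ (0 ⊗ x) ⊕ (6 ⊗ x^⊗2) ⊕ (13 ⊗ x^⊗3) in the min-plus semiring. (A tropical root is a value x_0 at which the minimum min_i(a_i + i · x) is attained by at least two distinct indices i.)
Roots: {-7, -6, 1}

Each tropical root is a break point of the lower envelope of the lines y = a_i + i · x (there are 4 lines, with slopes 0, 1, ..., 3). Only the lines that attain the minimum somewhere contribute to roots; other lines are dominated. Here the surviving (envelope) indices are i = 3, i = 2, i = 1, i = 0.
Intersections between consecutive envelope lines give the roots: for adjacent envelope indices i < j the intersection is x = (a_i − a_j) / (j − i). Reading off the sorted break points: {-7, -6, 1}.
Verification: at each break x_0, at least two indices attain the minimum of min_i(a_i + i · x_0).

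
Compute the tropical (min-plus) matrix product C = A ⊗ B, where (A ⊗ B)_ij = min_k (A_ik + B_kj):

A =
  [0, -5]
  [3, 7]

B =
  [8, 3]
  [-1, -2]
A ⊗ B =
  [-6, -7]
  [6, 5]

Apply the min-plus product entry-by-entry:
  C[0][0] = min over k of (A[0][0] + B[0][0] = 0 + 8 = 8, A[0][1] + B[1][0] = -5 + -1 = -6) = -6 (attained at k = 1)
  C[0][1] = min over k of (A[0][0] + B[0][1] = 0 + 3 = 3, A[0][1] + B[1][1] = -5 + -2 = -7) = -7 (attained at k = 1)
  C[1][0] = min over k of (A[1][0] + B[0][0] = 3 + 8 = 11, A[1][1] + B[1][0] = 7 + -1 = 6) = 6 (attained at k = 1)
  C[1][1] = min over k of (A[1][0] + B[0][1] = 3 + 3 = 6, A[1][1] + B[1][1] = 7 + -2 = 5) = 5 (attained at k = 1)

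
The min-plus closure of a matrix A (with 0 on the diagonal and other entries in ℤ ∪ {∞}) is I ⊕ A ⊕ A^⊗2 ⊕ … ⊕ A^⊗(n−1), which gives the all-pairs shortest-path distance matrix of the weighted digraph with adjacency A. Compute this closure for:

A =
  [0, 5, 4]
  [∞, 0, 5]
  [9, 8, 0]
Closure =
  [0, 5, 4]
  [14, 0, 5]
  [9, 8, 0]

This is the Floyd-Warshall all-pairs shortest-path computation. For each intermediate vertex k = 0, 1, …, 2, update dist[i][j] ← min(dist[i][j], dist[i][k] + dist[k][j]). The final matrix gives, for each (i, j), the minimum total weight of any directed path from i to j (possibly empty when i = j).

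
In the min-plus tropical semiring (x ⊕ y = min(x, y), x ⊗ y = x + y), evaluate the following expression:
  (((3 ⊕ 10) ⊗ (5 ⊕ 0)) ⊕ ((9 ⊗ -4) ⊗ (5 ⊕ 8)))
(((3 ⊕ 10) ⊗ (5 ⊕ 0)) ⊕ ((9 ⊗ -4) ⊗ (5 ⊕ 8))) = 3

Expand innermost to outermost. Recall ⊕ takes the minimum of its arguments and ⊗ takes their sum. Working out the expression (((3 ⊕ 10) ⊗ (5 ⊕ 0)) ⊕ ((9 ⊗ -4) ⊗ (5 ⊕ 8))) gives 3.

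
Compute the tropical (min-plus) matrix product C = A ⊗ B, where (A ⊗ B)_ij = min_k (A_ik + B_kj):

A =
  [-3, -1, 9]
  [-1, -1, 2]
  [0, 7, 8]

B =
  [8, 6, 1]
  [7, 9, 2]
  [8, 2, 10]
A ⊗ B =
  [5, 3, -2]
  [6, 4, 0]
  [8, 6, 1]

Apply the min-plus product entry-by-entry:
  C[0][0] = min over k of (A[0][0] + B[0][0] = -3 + 8 = 5, A[0][1] + B[1][0] = -1 + 7 = 6, A[0][2] + B[2][0] = 9 + 8 = 17) = 5 (attained at k = 0)
  C[0][1] = min over k of (A[0][0] + B[0][1] = -3 + 6 = 3, A[0][1] + B[1][1] = -1 + 9 = 8, A[0][2] + B[2][1] = 9 + 2 = 11) = 3 (attained at k = 0)
  C[0][2] = min over k of (A[0][0] + B[0][2] = -3 + 1 = -2, A[0][1] + B[1][2] = -1 + 2 = 1, A[0][2] + B[2][2] = 9 + 10 = 19) = -2 (attained at k = 0)
  C[1][0] = min over k of (A[1][0] + B[0][0] = -1 + 8 = 7, A[1][1] + B[1][0] = -1 + 7 = 6, A[1][2] + B[2][0] = 2 + 8 = 10) = 6 (attained at k = 1)
  C[1][1] = min over k of (A[1][0] + B[0][1] = -1 + 6 = 5, A[1][1] + B[1][1] = -1 + 9 = 8, A[1][2] + B[2][1] = 2 + 2 = 4) = 4 (attained at k = 2)
  C[1][2] = min over k of (A[1][0] + B[0][2] = -1 + 1 = 0, A[1][1] + B[1][2] = -1 + 2 = 1, A[1][2] + B[2][2] = 2 + 10 = 12) = 0 (attained at k = 0)
  C[2][0] = min over k of (A[2][0] + B[0][0] = 0 + 8 = 8, A[2][1] + B[1][0] = 7 + 7 = 14, A[2][2] + B[2][0] = 8 + 8 = 16) = 8 (attained at k = 0)
  C[2][1] = min over k of (A[2][0] + B[0][1] = 0 + 6 = 6, A[2][1] + B[1][1] = 7 + 9 = 16, A[2][2] + B[2][1] = 8 + 2 = 10) = 6 (attained at k = 0)
  C[2][2] = min over k of (A[2][0] + B[0][2] = 0 + 1 = 1, A[2][1] + B[1][2] = 7 + 2 = 9, A[2][2] + B[2][2] = 8 + 10 = 18) = 1 (attained at k = 0)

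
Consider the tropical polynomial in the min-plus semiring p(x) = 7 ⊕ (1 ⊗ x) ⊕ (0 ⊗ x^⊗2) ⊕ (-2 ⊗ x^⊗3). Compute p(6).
p(6) = 7

A tropical monomial a ⊗ x^⊗i evaluates to a + i · x. Evaluating each term at x = 6:
  Term 0 contributes 7 + 0 · 6 = 7
  Term 1 contributes 1 + 1 · 6 = 7
  Term 2 contributes 0 + 2 · 6 = 12
  Term 3 contributes -2 + 3 · 6 = 16
p(6) = ⊕ of these = min[7, 7, 12, 16] = 7.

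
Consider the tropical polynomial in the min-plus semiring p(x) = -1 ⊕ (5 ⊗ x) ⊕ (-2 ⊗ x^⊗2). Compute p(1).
p(1) = -1

A tropical monomial a ⊗ x^⊗i evaluates to a + i · x. Evaluating each term at x = 1:
  Term 0 contributes -1 + 0 · 1 = -1
  Term 1 contributes 5 + 1 · 1 = 6
  Term 2 contributes -2 + 2 · 1 = 0
p(1) = ⊕ of these = min[-1, 6, 0] = -1.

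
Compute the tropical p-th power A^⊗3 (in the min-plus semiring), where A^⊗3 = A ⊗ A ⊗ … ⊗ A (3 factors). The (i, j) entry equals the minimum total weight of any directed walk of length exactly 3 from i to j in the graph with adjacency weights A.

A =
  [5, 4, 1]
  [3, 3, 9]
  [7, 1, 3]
A^⊗3 =
  [5, 5, 7]
  [9, 5, 7]
  [7, 7, 5]

Each entry (A^⊗3)_ij equals the minimum over all length-3 walks i = v_0 → v_1 → … → v_3 = j of Σ_t A[v_t][v_{t+1}]. For example, for (i, j) = (0, 2) we minimise over 9 possible intermediate vertex sequences; the minimum is 7, attained along the walk 0 → 2 → 2 → 2.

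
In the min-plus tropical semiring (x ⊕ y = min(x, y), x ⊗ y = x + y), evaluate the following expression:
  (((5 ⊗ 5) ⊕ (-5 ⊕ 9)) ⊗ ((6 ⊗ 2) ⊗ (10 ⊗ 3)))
(((5 ⊗ 5) ⊕ (-5 ⊕ 9)) ⊗ ((6 ⊗ 2) ⊗ (10 ⊗ 3))) = 16

Expand innermost to outermost. Recall ⊕ takes the minimum of its arguments and ⊗ takes their sum. Working out the expression (((5 ⊗ 5) ⊕ (-5 ⊕ 9)) ⊗ ((6 ⊗ 2) ⊗ (10 ⊗ 3))) gives 16.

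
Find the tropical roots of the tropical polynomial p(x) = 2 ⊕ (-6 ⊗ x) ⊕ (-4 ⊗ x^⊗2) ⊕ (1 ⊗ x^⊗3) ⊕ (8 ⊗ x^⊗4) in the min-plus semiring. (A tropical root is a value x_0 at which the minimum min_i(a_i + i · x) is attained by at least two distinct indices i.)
Roots: {-7, -5, -2, 8}

Each tropical root is a break point of the lower envelope of the lines y = a_i + i · x (there are 5 lines, with slopes 0, 1, ..., 4). Only the lines that attain the minimum somewhere contribute to roots; other lines are dominated. Here the surviving (envelope) indices are i = 4, i = 3, i = 2, i = 1, i = 0.
Intersections between consecutive envelope lines give the roots: for adjacent envelope indices i < j the intersection is x = (a_i − a_j) / (j − i). Reading off the sorted break points: {-7, -5, -2, 8}.
Verification: at each break x_0, at least two indices attain the minimum of min_i(a_i + i · x_0).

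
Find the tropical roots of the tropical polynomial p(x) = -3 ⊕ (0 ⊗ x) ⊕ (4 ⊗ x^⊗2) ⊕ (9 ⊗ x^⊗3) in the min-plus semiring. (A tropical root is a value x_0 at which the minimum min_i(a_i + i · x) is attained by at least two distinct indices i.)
Roots: {-5, -4, -3}

Each tropical root is a break point of the lower envelope of the lines y = a_i + i · x (there are 4 lines, with slopes 0, 1, ..., 3). Only the lines that attain the minimum somewhere contribute to roots; other lines are dominated. Here the surviving (envelope) indices are i = 3, i = 2, i = 1, i = 0.
Intersections between consecutive envelope lines give the roots: for adjacent envelope indices i < j the intersection is x = (a_i − a_j) / (j − i). Reading off the sorted break points: {-5, -4, -3}.
Verification: at each break x_0, at least two indices attain the minimum of min_i(a_i + i · x_0).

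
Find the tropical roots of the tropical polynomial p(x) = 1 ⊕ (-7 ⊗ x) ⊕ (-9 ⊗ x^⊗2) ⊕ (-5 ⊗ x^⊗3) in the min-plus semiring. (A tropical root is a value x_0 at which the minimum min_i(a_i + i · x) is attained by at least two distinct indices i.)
Roots: {-4, 2, 8}

Each tropical root is a break point of the lower envelope of the lines y = a_i + i · x (there are 4 lines, with slopes 0, 1, ..., 3). Only the lines that attain the minimum somewhere contribute to roots; other lines are dominated. Here the surviving (envelope) indices are i = 3, i = 2, i = 1, i = 0.
Intersections between consecutive envelope lines give the roots: for adjacent envelope indices i < j the intersection is x = (a_i − a_j) / (j − i). Reading off the sorted break points: {-4, 2, 8}.
Verification: at each break x_0, at least two indices attain the minimum of min_i(a_i + i · x_0).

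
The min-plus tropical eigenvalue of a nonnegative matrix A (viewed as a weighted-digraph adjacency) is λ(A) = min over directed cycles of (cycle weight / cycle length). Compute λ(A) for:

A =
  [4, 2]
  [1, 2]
λ(A) = 3/2

Enumerate directed cycles and compute their means (weight / length). Sample:
  cycle 0 → 0: weight = 4, length = 1, mean = 4/1 ≈ 4.000
  cycle 1 → 1: weight = 2, length = 1, mean = 2/1 ≈ 2.000
  cycle 0 → 1 → 0: weight = 3, length = 2, mean = 3/2 ≈ 1.500
  cycle 1 → 0 → 1: weight = 3, length = 2, mean = 3/2 ≈ 1.500
Minimum mean = 1.500, attained e.g. along the cycle 0 → 1 → 0 with weight 3 and length 2. So λ(A) = 3/2 = 3/2.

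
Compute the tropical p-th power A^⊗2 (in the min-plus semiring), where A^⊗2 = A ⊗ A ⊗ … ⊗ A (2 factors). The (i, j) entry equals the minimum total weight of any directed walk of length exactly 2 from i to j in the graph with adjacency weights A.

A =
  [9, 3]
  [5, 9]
A^⊗2 =
  [8, 12]
  [14, 8]

Each entry (A^⊗2)_ij equals the minimum over all length-2 walks i = v_0 → v_1 → … → v_2 = j of Σ_t A[v_t][v_{t+1}]. For example, for (i, j) = (0, 1) we minimise over 2 possible intermediate vertex sequences; the minimum is 12, attained along the walk 0 → 0 → 1.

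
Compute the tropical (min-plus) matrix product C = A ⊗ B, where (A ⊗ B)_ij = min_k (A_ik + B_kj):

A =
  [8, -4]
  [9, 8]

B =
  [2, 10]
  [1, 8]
A ⊗ B =
  [-3, 4]
  [9, 16]

Apply the min-plus product entry-by-entry:
  C[0][0] = min over k of (A[0][0] + B[0][0] = 8 + 2 = 10, A[0][1] + B[1][0] = -4 + 1 = -3) = -3 (attained at k = 1)
  C[0][1] = min over k of (A[0][0] + B[0][1] = 8 + 10 = 18, A[0][1] + B[1][1] = -4 + 8 = 4) = 4 (attained at k = 1)
  C[1][0] = min over k of (A[1][0] + B[0][0] = 9 + 2 = 11, A[1][1] + B[1][0] = 8 + 1 = 9) = 9 (attained at k = 1)
  C[1][1] = min over k of (A[1][0] + B[0][1] = 9 + 10 = 19, A[1][1] + B[1][1] = 8 + 8 = 16) = 16 (attained at k = 1)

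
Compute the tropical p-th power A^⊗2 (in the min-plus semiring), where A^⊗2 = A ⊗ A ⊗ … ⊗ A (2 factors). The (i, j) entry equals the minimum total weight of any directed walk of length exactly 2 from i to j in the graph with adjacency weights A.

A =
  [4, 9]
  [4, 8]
A^⊗2 =
  [8, 13]
  [8, 13]

Each entry (A^⊗2)_ij equals the minimum over all length-2 walks i = v_0 → v_1 → … → v_2 = j of Σ_t A[v_t][v_{t+1}]. For example, for (i, j) = (0, 1) we minimise over 2 possible intermediate vertex sequences; the minimum is 13, attained along the walk 0 → 0 → 1.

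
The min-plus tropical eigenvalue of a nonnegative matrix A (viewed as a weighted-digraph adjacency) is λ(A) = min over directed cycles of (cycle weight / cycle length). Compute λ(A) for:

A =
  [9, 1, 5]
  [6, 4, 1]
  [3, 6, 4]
λ(A) = 5/3

Enumerate directed cycles and compute their means (weight / length). Sample:
  cycle 0 → 0: weight = 9, length = 1, mean = 9/1 ≈ 9.000
  cycle 1 → 1: weight = 4, length = 1, mean = 4/1 ≈ 4.000
  cycle 2 → 2: weight = 4, length = 1, mean = 4/1 ≈ 4.000
  cycle 0 → 1 → 0: weight = 7, length = 2, mean = 7/2 ≈ 3.500
  cycle 0 → 2 → 0: weight = 8, length = 2, mean = 8/2 ≈ 4.000
  cycle 1 → 0 → 1: weight = 7, length = 2, mean = 7/2 ≈ 3.500
Minimum mean = 1.667, attained e.g. along the cycle 0 → 1 → 2 → 0 with weight 5 and length 3. So λ(A) = 5/3 = 5/3.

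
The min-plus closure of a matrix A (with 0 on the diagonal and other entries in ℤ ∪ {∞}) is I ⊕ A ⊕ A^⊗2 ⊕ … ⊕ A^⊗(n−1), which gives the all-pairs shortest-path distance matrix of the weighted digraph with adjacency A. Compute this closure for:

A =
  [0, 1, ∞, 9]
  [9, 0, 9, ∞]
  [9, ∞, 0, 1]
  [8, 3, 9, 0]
Closure =
  [0, 1, 10, 9]
  [9, 0, 9, 10]
  [9, 4, 0, 1]
  [8, 3, 9, 0]

This is the Floyd-Warshall all-pairs shortest-path computation. For each intermediate vertex k = 0, 1, …, 3, update dist[i][j] ← min(dist[i][j], dist[i][k] + dist[k][j]). The final matrix gives, for each (i, j), the minimum total weight of any directed path from i to j (possibly empty when i = j).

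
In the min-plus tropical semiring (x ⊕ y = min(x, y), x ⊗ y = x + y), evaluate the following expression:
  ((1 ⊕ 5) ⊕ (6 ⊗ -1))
((1 ⊕ 5) ⊕ (6 ⊗ -1)) = 1

Expand innermost to outermost. Recall ⊕ takes the minimum of its arguments and ⊗ takes their sum. Working out the expression ((1 ⊕ 5) ⊕ (6 ⊗ -1)) gives 1.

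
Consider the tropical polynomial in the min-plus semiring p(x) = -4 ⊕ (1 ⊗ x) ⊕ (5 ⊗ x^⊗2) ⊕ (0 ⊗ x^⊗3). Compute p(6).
p(6) = -4

A tropical monomial a ⊗ x^⊗i evaluates to a + i · x. Evaluating each term at x = 6:
  Term 0 contributes -4 + 0 · 6 = -4
  Term 1 contributes 1 + 1 · 6 = 7
  Term 2 contributes 5 + 2 · 6 = 17
  Term 3 contributes 0 + 3 · 6 = 18
p(6) = ⊕ of these = min[-4, 7, 17, 18] = -4.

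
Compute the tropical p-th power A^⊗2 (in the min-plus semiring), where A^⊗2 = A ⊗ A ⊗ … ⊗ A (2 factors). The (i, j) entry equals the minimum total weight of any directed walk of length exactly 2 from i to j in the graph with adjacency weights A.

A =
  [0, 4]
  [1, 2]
A^⊗2 =
  [0, 4]
  [1, 4]

Each entry (A^⊗2)_ij equals the minimum over all length-2 walks i = v_0 → v_1 → … → v_2 = j of Σ_t A[v_t][v_{t+1}]. For example, for (i, j) = (0, 1) we minimise over 2 possible intermediate vertex sequences; the minimum is 4, attained along the walk 0 → 0 → 1.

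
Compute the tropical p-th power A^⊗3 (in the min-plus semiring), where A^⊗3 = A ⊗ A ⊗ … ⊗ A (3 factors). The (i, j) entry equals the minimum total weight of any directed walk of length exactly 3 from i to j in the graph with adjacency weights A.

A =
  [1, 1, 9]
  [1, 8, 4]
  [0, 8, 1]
A^⊗3 =
  [3, 3, 6]
  [3, 3, 6]
  [2, 2, 3]

Each entry (A^⊗3)_ij equals the minimum over all length-3 walks i = v_0 → v_1 → … → v_3 = j of Σ_t A[v_t][v_{t+1}]. For example, for (i, j) = (0, 2) we minimise over 9 possible intermediate vertex sequences; the minimum is 6, attained along the walk 0 → 0 → 1 → 2.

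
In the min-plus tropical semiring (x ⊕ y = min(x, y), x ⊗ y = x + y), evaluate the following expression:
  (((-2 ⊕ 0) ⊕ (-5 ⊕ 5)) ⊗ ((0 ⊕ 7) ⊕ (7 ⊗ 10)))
(((-2 ⊕ 0) ⊕ (-5 ⊕ 5)) ⊗ ((0 ⊕ 7) ⊕ (7 ⊗ 10))) = -5

Expand innermost to outermost. Recall ⊕ takes the minimum of its arguments and ⊗ takes their sum. Working out the expression (((-2 ⊕ 0) ⊕ (-5 ⊕ 5)) ⊗ ((0 ⊕ 7) ⊕ (7 ⊗ 10))) gives -5.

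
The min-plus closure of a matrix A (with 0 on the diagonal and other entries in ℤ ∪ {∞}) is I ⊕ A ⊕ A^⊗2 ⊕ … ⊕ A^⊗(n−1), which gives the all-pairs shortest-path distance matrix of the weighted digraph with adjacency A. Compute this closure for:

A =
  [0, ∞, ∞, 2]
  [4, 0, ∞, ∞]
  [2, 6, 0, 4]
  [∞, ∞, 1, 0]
Closure =
  [0, 9, 3, 2]
  [4, 0, 7, 6]
  [2, 6, 0, 4]
  [3, 7, 1, 0]

This is the Floyd-Warshall all-pairs shortest-path computation. For each intermediate vertex k = 0, 1, …, 3, update dist[i][j] ← min(dist[i][j], dist[i][k] + dist[k][j]). The final matrix gives, for each (i, j), the minimum total weight of any directed path from i to j (possibly empty when i = j).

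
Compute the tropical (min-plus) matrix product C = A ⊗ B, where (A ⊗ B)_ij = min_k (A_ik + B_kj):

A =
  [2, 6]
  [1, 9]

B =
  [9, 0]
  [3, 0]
A ⊗ B =
  [9, 2]
  [10, 1]

Apply the min-plus product entry-by-entry:
  C[0][0] = min over k of (A[0][0] + B[0][0] = 2 + 9 = 11, A[0][1] + B[1][0] = 6 + 3 = 9) = 9 (attained at k = 1)
  C[0][1] = min over k of (A[0][0] + B[0][1] = 2 + 0 = 2, A[0][1] + B[1][1] = 6 + 0 = 6) = 2 (attained at k = 0)
  C[1][0] = min over k of (A[1][0] + B[0][0] = 1 + 9 = 10, A[1][1] + B[1][0] = 9 + 3 = 12) = 10 (attained at k = 0)
  C[1][1] = min over k of (A[1][0] + B[0][1] = 1 + 0 = 1, A[1][1] + B[1][1] = 9 + 0 = 9) = 1 (attained at k = 0)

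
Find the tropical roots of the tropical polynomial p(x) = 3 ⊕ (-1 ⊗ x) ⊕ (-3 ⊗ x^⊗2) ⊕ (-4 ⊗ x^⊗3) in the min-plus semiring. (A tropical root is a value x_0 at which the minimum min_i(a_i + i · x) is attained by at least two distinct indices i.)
Roots: {1, 2, 4}

Each tropical root is a break point of the lower envelope of the lines y = a_i + i · x (there are 4 lines, with slopes 0, 1, ..., 3). Only the lines that attain the minimum somewhere contribute to roots; other lines are dominated. Here the surviving (envelope) indices are i = 3, i = 2, i = 1, i = 0.
Intersections between consecutive envelope lines give the roots: for adjacent envelope indices i < j the intersection is x = (a_i − a_j) / (j − i). Reading off the sorted break points: {1, 2, 4}.
Verification: at each break x_0, at least two indices attain the minimum of min_i(a_i + i · x_0).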